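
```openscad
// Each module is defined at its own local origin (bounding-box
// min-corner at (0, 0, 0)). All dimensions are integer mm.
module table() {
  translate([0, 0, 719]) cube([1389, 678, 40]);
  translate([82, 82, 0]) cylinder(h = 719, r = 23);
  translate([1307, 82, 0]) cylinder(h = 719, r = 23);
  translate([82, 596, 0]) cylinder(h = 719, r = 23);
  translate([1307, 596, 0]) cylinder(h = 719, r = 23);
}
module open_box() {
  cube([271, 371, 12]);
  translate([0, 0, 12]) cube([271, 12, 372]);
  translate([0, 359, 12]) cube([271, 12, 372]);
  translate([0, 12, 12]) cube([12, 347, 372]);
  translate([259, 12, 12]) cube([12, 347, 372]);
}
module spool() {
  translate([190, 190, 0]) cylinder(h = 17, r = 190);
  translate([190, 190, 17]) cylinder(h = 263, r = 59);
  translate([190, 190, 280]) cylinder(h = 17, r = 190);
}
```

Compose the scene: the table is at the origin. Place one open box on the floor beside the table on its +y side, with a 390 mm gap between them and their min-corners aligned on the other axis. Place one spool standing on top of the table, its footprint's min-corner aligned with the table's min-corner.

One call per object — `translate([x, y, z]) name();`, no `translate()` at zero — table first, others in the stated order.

table();
translate([0, 1068, 0]) open_box();
translate([0, 0, 759]) spool();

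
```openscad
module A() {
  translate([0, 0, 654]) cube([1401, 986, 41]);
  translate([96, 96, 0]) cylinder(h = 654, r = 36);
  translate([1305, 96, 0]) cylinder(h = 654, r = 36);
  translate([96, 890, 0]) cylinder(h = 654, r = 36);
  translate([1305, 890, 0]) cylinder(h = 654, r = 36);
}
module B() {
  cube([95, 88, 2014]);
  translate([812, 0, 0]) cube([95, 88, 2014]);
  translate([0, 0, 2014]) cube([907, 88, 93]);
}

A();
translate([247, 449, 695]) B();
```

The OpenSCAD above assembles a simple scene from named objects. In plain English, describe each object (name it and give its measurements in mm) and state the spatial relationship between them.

A is a table with a 1401×986 mm rectangular top, 41 mm thick, top surface at z = 695 mm, supported by four round legs of 72 mm diameter, each leg's bounding box inset 60 mm from the nearest pair of top edges, running from the floor.

B is a rectangular door frame: two vertical jambs of 95×88 mm section, 2014 mm tall, with a clear opening 717 mm wide between their inner faces. A header 93 mm tall and 88 mm deep lies on top of the jambs and spans the full outside width.

The door frame is on top of the table, centred.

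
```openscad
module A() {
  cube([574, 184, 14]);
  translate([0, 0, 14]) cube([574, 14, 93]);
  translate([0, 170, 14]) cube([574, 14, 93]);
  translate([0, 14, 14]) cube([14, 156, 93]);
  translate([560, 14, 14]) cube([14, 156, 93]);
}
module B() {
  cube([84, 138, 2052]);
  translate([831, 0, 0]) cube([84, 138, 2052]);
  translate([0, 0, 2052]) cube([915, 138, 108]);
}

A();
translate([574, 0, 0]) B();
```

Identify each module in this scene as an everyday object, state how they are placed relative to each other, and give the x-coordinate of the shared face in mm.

The open box's +x face and the door frame's −x face are both at x = 574 mm.

A is an open box. B is a door frame. The door frame is against the open box's +x side, with their −y faces flush. The x-coordinate of the shared face is 574 mm.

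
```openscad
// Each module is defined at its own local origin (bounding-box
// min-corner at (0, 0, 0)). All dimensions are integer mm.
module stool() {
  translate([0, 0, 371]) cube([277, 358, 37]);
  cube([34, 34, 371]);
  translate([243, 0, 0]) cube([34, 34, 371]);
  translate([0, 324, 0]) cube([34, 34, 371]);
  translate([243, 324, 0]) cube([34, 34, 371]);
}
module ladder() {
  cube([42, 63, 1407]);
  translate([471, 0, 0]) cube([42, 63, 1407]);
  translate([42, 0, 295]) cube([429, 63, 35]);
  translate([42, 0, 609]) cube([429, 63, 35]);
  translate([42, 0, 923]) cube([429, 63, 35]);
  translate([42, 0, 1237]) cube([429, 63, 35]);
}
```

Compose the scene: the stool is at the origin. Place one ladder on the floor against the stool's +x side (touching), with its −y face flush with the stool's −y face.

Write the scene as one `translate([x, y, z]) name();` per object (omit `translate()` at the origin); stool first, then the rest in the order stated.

stool();
translate([277, 0, 0]) ladder();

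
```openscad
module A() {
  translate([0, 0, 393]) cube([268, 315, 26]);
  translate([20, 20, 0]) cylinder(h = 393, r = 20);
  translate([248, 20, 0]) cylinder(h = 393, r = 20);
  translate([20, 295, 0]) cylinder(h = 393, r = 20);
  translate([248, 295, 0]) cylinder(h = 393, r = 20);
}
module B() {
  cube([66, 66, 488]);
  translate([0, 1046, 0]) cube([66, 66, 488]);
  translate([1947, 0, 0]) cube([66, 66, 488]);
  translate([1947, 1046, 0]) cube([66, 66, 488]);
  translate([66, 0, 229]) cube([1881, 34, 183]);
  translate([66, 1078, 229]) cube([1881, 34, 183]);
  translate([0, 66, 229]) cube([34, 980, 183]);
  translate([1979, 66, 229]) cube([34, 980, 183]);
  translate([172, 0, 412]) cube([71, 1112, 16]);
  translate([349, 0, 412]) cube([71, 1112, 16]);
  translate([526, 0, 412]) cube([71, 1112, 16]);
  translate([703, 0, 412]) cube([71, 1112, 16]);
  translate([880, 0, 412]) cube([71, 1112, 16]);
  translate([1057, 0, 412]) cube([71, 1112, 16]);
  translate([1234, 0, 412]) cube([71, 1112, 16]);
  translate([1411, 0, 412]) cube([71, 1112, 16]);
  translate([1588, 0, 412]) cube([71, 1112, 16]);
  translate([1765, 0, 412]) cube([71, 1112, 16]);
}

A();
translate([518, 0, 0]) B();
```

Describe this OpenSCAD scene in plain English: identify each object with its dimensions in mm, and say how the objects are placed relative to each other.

A is a four-legged stool. The seat is a 268×315×26 mm slab whose top surface is at z = 419 mm; four round legs, each 40 mm in diameter, run from the floor (z = 0) to the underside of the seat, each leg's axis is inset half a diameter from the nearest pair of seat edges (so the leg's bounding box is flush with the corner).

B is a bed frame 2013 mm long (x) by 1112 mm wide (y). Four 66×66 mm corner posts, 488 mm tall, at the corners of the footprint. Four rails of 34 mm thickness and 183 mm height run between adjacent posts with their undersides at z = 229 mm, their outer faces flush with the outside of the frame (the two x-running rails run between the posts' inner faces; the two y-running rails run between the posts' inner faces). 10 slats, each 71 mm wide (x) and 16 mm thick, lie across the top of the two x-running rails, running the full 1112 mm width of the frame in y; the slats are evenly spaced along x between the inner faces of the end posts with equal gaps (rounded down to the nearest mm) at the −x end and between each pair — any rounding remainder accumulates at the +x end.

The bed frame is on the floor beside the stool on its +x side.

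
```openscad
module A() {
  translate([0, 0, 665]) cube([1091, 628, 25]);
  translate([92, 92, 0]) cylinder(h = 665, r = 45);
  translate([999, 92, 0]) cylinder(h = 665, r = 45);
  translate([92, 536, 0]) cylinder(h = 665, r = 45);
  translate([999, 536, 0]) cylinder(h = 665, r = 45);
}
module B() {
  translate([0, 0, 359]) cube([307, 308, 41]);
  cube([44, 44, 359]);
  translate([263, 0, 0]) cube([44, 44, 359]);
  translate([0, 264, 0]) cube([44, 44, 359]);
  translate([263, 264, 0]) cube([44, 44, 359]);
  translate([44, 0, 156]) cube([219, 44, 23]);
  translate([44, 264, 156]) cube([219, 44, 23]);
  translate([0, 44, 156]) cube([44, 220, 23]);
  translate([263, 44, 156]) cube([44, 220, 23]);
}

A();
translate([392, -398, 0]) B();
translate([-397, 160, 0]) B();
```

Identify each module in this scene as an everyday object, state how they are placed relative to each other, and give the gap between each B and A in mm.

Each stool's nearest face is 90 mm from the table's bounding box.

A is a table. B is a stool. Two stools sit around the table at the −y, −x sides. The gap between each stool and the table is 90 mm.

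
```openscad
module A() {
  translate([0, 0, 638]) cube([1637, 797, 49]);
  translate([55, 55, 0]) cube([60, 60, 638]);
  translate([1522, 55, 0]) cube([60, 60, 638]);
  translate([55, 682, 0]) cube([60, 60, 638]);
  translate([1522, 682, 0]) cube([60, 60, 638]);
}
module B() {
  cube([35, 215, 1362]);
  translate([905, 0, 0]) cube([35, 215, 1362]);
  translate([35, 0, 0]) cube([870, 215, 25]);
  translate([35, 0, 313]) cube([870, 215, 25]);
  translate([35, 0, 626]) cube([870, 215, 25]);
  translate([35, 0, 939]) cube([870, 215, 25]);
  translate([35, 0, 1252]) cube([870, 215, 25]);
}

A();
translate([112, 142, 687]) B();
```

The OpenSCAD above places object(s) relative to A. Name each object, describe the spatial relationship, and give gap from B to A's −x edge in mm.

The bookshelf's min-x is at 112; the table's min-x is 0; gap = 112 mm.

A is a table. B is a bookshelf. The bookshelf is on top of the table. The gap from the bookshelf to the table's −x edge is 112 mm.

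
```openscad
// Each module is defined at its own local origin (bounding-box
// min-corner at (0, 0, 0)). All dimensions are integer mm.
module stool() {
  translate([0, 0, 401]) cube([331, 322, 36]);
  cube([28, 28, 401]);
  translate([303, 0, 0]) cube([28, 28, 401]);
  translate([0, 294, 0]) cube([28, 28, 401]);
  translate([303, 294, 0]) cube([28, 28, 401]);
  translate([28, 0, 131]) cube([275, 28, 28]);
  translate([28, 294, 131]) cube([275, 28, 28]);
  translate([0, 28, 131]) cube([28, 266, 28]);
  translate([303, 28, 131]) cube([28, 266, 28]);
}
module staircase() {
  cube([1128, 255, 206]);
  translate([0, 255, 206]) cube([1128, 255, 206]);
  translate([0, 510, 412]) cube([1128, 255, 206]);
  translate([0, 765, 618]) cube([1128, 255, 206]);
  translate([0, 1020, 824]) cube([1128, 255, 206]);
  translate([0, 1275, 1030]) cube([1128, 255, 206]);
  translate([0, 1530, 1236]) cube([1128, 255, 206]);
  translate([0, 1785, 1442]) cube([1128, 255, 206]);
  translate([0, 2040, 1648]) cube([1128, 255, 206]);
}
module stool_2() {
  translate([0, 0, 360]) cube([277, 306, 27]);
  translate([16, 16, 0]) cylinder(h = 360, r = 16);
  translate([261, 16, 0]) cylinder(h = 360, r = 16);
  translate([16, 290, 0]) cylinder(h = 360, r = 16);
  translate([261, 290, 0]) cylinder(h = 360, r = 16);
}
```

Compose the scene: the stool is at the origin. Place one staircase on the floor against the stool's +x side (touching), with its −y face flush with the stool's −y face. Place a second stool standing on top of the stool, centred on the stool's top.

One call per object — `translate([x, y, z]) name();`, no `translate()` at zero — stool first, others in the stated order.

stool();
translate([331, 0, 0]) staircase();
translate([27, 8, 437]) stool_2();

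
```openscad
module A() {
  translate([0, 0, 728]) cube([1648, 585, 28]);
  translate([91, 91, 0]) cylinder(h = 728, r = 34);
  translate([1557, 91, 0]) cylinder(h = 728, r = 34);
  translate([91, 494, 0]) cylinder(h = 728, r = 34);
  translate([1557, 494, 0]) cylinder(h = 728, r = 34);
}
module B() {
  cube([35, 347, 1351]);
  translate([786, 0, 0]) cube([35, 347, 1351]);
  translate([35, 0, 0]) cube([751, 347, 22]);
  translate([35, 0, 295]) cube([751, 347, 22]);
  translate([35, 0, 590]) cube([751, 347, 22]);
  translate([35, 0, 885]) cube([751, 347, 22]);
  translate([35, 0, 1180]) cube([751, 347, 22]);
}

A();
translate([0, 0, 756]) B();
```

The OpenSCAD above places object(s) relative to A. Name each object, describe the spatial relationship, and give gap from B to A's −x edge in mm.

The bookshelf's min-x is at 0; the table's min-x is 0; gap = 0 mm.

A is a table. B is a bookshelf. The bookshelf is on top of the table. The gap from the bookshelf to the table's −x edge is 0 mm.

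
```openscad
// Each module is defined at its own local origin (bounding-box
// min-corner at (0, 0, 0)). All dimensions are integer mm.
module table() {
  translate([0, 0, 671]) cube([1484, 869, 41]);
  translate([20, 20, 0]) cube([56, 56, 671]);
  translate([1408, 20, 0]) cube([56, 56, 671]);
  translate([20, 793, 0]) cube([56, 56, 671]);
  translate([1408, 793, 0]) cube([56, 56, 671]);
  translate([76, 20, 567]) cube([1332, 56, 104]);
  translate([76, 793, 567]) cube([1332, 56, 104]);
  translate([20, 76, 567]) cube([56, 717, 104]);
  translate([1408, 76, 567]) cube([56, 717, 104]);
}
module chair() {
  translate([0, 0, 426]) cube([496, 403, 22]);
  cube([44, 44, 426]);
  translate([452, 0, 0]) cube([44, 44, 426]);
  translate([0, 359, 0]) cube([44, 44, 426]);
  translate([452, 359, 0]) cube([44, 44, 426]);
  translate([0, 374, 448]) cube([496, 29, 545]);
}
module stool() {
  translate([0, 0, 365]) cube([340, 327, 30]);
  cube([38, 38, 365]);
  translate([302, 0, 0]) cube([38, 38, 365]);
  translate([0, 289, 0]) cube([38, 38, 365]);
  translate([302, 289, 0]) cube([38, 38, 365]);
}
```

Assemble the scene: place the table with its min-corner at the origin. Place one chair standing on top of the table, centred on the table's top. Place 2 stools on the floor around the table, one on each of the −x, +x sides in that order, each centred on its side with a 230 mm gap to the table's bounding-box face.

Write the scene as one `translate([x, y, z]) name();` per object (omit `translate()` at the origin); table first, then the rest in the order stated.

table();
translate([494, 233, 712]) chair();
translate([-570, 271, 0]) stool();
translate([1714, 271, 0]) stool();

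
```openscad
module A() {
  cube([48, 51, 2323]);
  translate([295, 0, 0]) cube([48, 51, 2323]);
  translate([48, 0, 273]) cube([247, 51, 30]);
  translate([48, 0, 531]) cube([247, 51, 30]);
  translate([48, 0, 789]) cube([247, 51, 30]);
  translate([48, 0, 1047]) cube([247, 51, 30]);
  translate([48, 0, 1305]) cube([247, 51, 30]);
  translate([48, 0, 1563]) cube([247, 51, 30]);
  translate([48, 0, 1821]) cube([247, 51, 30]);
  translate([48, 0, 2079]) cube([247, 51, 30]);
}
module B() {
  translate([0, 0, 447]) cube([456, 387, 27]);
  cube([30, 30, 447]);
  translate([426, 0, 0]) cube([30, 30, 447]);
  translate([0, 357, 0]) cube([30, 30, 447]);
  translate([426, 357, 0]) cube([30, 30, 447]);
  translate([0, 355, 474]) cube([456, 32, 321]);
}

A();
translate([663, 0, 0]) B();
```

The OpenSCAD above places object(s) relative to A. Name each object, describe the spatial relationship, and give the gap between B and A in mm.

A is a ladder. B is a chair. The chair is on the floor beside the ladder on its +x side. The gap between the chair and the ladder is 320 mm.

The chair's nearest face is 320 mm from the ladder's +x face.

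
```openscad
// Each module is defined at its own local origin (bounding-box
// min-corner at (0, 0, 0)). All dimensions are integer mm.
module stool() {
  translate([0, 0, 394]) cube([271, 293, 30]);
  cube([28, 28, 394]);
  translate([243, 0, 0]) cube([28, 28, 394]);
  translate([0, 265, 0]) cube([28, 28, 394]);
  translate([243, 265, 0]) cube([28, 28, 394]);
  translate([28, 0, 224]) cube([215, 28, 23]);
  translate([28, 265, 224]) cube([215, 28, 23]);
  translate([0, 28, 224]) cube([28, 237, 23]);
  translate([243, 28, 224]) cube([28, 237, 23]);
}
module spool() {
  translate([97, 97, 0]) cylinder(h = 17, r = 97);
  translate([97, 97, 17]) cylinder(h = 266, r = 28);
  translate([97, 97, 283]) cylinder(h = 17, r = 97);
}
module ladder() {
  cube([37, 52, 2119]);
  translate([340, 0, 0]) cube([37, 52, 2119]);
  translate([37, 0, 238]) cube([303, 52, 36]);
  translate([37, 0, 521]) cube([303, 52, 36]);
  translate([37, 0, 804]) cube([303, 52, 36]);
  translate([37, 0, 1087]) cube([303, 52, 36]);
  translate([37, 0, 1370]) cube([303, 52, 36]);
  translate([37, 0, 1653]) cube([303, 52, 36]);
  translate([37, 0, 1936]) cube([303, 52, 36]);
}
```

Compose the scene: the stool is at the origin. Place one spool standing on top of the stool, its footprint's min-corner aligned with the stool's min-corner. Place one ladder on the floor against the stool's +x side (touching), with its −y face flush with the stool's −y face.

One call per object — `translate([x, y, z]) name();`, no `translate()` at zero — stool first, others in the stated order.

stool();
translate([0, 0, 424]) spool();
translate([271, 0, 0]) ladder();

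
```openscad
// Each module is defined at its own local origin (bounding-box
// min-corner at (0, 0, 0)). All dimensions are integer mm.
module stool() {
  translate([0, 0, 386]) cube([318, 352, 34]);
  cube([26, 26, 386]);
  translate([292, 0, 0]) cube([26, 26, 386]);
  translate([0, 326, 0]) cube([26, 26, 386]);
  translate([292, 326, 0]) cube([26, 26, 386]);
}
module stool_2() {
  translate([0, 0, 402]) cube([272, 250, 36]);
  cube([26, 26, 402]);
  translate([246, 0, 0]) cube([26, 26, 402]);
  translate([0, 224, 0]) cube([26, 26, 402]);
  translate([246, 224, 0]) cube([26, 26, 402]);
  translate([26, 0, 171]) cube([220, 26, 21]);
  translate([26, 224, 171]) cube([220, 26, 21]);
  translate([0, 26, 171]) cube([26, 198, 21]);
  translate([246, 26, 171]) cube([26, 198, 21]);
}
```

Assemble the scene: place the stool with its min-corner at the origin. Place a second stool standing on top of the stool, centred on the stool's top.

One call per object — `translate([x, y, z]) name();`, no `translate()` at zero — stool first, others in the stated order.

stool();
translate([23, 51, 420]) stool_2();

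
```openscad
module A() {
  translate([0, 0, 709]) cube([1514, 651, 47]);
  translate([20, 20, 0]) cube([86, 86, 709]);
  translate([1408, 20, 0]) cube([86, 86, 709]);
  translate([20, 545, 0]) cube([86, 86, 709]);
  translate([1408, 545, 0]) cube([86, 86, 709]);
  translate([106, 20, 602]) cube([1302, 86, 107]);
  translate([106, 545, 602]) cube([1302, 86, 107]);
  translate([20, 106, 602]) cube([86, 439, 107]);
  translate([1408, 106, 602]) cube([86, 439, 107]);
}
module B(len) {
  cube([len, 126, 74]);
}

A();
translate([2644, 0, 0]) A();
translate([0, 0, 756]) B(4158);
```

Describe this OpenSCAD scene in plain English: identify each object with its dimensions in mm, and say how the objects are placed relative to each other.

A is a table with a 1514×651 mm rectangular top, 47 mm thick, top surface at z = 756 mm, supported by four 86×86 mm square legs, each inset 20 mm from the nearest pair of top edges, running from the floor. Four apron rails, 86 mm thick and 107 mm tall, run between adjacent legs with their top edges flush with the underside of the top and their outer faces flush with the legs' outer faces.

B is a rectangular beam 4158 mm long (x), 126 mm deep (y), 74 mm thick (z).

The beam spans the tops of two tables placed 1130 mm apart, resting at z = 756 mm.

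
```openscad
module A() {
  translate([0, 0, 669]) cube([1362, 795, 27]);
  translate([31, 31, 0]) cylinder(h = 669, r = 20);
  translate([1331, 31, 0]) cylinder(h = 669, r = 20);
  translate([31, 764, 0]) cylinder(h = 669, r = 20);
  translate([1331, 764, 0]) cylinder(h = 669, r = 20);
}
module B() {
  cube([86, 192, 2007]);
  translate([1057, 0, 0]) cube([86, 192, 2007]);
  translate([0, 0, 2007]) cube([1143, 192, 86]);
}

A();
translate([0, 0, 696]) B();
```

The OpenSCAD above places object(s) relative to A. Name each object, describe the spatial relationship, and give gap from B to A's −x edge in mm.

A is a table. B is a door frame. The door frame is on top of the table. The gap from the door frame to the table's −x edge is 0 mm.

The door frame's min-x is at 0; the table's min-x is 0; gap = 0 mm.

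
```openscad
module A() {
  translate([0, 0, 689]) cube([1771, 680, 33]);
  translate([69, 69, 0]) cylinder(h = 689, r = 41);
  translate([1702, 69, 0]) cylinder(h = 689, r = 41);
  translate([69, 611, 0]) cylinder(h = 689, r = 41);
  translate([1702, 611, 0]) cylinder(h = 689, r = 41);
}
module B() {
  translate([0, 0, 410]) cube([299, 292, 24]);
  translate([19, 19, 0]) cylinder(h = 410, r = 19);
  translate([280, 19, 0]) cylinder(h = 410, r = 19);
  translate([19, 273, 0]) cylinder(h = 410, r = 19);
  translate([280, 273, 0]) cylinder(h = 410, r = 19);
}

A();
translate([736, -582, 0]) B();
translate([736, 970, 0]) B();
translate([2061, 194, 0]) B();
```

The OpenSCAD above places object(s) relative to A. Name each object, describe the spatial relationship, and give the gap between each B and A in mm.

Each stool's nearest face is 290 mm from the table's bounding box.

A is a table. B is a stool. Three stools sit around the table at the −y, +y, +x sides. The gap between each stool and the table is 290 mm.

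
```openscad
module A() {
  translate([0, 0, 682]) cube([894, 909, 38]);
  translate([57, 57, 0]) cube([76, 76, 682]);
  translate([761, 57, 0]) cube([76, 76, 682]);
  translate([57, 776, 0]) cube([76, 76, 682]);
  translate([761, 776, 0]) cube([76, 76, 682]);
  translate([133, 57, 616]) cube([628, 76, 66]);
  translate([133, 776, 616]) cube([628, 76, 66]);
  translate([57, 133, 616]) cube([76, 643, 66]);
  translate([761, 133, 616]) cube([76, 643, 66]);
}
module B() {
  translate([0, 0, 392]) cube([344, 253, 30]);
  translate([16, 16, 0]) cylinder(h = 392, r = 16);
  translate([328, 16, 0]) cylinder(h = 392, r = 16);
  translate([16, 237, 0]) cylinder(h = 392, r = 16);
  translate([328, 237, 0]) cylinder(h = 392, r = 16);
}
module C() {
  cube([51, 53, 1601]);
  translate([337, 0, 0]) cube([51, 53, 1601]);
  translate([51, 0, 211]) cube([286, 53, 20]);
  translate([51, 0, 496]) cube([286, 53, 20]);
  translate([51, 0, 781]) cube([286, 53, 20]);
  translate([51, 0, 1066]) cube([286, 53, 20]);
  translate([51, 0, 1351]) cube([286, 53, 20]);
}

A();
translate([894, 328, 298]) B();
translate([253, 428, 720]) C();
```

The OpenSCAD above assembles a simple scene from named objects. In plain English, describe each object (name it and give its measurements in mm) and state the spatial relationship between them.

A is a table with a 894×909 mm rectangular top, 38 mm thick, top surface at z = 720 mm, supported by four 76×76 mm square legs, each inset 57 mm from the nearest pair of top edges, running from the floor. Four apron rails, 76 mm thick and 66 mm tall, run between adjacent legs with their top edges flush with the underside of the top and their outer faces flush with the legs' outer faces.

B is a four-legged stool. The seat is a 344×253×30 mm slab whose top surface is at z = 422 mm; four round legs, each 32 mm in diameter, run from the floor (z = 0) to the underside of the seat, each leg's axis is inset half a diameter from the nearest pair of seat edges (so the leg's bounding box is flush with the corner).

C is a wooden ladder with two side rails of 51×53 mm section and 1601 mm height, set 388 mm apart overall. Between them run 5 rectangular rungs (53 mm deep, 20 mm thick), front faces flush with the rails' −y face. The bottom of the first rung is 211 mm above the floor and each subsequent rung is 285 mm higher than the one below.

The stool is beside the table with their tops flush at z = 720. The ladder is on top of the table, centred.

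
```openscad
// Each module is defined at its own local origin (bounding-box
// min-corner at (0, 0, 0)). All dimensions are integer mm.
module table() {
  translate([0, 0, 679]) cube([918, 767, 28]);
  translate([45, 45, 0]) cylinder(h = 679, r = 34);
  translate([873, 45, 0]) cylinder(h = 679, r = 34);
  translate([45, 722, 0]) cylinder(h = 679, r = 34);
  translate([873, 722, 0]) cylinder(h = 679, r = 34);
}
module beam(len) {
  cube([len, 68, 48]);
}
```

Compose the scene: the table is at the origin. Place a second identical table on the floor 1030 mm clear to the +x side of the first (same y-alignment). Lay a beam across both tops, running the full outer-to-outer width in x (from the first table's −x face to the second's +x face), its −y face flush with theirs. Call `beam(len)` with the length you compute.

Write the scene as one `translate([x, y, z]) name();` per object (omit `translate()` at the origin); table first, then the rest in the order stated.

table();
translate([1948, 0, 0]) table();
translate([0, 0, 707]) beam(2866);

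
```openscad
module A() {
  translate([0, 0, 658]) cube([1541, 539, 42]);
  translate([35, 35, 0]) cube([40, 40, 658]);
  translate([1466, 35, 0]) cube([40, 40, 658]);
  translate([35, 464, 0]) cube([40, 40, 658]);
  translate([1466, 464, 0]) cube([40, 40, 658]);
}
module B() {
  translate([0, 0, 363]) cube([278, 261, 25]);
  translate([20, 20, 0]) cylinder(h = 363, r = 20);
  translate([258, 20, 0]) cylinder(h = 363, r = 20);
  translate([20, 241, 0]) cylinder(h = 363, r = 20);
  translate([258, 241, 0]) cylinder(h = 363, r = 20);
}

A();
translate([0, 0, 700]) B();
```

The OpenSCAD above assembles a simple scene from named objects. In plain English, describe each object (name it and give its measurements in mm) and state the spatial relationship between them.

A is a table with a 1541×539 mm rectangular top, 42 mm thick, top surface at z = 700 mm, supported by four 40×40 mm square legs, each inset 35 mm from the nearest pair of top edges, running from the floor.

B is a four-legged stool. The seat is 278×261 mm, 25 mm thick, top at z = 388 mm. It stands on four round legs, each 40 mm in diameter, from z = 0 to the seat underside, each leg's axis is inset half a diameter from the nearest pair of seat edges (so the leg's bounding box is flush with the corner).

The stool is on top of the table.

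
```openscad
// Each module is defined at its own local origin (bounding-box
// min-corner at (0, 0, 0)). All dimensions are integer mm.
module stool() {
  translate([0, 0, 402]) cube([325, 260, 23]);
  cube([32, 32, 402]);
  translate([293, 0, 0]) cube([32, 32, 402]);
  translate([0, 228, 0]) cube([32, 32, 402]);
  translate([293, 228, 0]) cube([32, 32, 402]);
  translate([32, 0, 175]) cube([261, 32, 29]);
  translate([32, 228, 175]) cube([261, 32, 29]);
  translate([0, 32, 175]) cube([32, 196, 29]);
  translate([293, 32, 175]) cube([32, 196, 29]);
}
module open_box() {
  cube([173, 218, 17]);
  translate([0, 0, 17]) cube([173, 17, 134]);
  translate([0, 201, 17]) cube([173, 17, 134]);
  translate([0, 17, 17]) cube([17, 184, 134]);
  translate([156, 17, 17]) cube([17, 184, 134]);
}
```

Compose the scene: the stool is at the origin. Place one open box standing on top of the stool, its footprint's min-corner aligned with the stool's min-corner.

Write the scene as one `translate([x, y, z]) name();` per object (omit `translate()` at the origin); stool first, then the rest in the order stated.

stool();
translate([0, 0, 425]) open_box();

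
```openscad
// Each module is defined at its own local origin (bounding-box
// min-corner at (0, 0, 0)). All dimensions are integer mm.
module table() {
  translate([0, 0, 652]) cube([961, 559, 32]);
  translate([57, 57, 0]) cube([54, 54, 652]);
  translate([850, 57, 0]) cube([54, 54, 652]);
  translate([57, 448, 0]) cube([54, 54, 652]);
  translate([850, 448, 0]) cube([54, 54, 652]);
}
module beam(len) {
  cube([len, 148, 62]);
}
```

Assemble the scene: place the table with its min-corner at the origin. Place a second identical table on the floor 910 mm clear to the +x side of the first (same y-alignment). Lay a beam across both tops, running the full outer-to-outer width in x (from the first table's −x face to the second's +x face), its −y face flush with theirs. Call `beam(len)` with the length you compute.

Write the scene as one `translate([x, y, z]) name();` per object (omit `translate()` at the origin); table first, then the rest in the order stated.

table();
translate([1871, 0, 0]) table();
translate([0, 0, 684]) beam(2832);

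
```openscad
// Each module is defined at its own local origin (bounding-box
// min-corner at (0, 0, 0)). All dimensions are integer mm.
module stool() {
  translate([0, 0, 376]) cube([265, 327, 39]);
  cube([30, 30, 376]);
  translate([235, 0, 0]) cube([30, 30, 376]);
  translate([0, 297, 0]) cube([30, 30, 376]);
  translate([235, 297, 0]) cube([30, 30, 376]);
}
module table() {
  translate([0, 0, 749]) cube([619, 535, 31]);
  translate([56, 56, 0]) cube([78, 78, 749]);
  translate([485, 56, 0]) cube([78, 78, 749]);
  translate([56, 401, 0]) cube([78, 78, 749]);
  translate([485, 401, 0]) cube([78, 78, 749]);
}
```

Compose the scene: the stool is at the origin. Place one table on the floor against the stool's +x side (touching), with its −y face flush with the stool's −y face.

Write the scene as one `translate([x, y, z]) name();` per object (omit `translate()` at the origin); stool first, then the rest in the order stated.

stool();
translate([265, 0, 0]) table();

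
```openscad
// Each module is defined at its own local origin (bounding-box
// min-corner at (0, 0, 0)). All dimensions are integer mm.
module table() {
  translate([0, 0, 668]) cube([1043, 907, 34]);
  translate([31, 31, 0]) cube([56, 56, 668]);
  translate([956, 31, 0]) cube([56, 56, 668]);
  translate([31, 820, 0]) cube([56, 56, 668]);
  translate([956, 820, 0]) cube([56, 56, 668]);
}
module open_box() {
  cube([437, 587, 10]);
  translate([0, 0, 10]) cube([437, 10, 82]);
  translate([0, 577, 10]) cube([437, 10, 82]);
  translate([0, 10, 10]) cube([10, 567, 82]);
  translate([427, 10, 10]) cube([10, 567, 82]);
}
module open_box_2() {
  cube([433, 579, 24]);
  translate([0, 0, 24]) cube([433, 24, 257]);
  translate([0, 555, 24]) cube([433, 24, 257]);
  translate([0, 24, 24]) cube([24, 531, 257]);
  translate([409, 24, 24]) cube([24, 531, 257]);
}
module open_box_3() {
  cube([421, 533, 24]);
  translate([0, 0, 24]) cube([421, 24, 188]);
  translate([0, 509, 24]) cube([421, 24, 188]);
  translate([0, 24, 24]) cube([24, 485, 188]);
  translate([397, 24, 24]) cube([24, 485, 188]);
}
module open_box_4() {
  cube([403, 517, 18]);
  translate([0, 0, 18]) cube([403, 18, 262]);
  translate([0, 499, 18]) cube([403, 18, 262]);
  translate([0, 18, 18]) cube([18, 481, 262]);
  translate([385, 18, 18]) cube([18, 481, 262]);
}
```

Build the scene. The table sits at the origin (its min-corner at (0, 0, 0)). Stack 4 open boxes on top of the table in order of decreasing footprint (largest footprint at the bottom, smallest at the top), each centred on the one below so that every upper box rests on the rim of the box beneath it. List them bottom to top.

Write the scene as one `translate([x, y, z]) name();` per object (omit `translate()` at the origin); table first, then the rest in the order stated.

table();
translate([303, 160, 702]) open_box();
translate([305, 164, 794]) open_box_2();
translate([311, 187, 1075]) open_box_3();
translate([320, 195, 1287]) open_box_4();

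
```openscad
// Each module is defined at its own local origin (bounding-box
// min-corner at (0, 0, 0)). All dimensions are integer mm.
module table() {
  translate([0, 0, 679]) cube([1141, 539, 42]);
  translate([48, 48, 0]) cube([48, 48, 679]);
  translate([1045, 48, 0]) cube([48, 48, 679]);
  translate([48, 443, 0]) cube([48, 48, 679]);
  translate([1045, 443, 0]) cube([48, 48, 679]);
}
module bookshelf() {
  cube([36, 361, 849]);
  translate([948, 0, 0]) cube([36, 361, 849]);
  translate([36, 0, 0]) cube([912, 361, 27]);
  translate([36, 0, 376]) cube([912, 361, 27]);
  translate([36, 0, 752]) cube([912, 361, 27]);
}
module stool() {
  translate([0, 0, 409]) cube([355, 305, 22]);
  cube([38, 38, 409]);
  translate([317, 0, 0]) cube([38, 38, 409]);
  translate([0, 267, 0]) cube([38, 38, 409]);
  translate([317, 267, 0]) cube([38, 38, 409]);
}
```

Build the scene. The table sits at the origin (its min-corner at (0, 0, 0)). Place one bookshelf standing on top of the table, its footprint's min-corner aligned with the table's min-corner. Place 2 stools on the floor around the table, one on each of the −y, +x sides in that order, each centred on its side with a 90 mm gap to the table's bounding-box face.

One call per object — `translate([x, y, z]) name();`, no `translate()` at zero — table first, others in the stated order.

table();
translate([0, 0, 721]) bookshelf();
translate([393, -395, 0]) stool();
translate([1231, 117, 0]) stool();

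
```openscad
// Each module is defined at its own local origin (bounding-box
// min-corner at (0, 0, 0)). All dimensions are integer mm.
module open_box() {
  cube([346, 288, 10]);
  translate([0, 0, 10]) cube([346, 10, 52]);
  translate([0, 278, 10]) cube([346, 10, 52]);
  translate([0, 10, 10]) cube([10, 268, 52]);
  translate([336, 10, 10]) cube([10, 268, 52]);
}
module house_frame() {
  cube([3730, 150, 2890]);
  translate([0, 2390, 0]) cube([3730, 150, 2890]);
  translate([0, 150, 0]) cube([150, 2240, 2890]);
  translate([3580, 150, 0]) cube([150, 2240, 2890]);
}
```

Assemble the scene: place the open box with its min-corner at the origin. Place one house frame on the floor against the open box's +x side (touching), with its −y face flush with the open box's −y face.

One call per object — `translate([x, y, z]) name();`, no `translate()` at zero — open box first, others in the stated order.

open_box();
translate([346, 0, 0]) house_frame();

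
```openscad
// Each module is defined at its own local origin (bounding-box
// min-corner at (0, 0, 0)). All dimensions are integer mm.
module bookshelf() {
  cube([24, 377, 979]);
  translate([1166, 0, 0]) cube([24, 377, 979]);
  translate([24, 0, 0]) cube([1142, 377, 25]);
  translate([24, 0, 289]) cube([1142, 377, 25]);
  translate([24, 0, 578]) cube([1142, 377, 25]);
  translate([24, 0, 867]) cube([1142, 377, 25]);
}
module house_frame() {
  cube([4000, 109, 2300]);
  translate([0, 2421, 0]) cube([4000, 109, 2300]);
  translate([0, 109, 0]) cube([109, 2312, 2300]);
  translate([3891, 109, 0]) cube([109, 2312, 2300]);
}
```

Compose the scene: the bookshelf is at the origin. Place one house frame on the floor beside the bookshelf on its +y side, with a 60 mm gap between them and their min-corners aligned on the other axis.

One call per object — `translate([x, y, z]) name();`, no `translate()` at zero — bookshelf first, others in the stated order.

bookshelf();
translate([0, 437, 0]) house_frame();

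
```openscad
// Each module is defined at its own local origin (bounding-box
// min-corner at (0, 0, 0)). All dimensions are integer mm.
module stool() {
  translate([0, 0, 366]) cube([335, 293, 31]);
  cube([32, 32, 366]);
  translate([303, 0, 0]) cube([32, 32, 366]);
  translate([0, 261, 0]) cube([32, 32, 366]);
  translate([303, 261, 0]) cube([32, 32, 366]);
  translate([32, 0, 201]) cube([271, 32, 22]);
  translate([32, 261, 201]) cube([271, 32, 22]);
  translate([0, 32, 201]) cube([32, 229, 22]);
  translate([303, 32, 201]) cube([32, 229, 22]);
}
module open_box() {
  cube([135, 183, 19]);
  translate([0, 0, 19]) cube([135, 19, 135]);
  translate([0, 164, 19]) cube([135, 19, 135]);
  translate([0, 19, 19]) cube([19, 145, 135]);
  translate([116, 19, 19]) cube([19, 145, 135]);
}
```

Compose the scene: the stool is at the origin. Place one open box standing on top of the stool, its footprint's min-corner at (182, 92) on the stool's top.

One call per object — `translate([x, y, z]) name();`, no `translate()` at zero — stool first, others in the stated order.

stool();
translate([182, 92, 397]) open_box();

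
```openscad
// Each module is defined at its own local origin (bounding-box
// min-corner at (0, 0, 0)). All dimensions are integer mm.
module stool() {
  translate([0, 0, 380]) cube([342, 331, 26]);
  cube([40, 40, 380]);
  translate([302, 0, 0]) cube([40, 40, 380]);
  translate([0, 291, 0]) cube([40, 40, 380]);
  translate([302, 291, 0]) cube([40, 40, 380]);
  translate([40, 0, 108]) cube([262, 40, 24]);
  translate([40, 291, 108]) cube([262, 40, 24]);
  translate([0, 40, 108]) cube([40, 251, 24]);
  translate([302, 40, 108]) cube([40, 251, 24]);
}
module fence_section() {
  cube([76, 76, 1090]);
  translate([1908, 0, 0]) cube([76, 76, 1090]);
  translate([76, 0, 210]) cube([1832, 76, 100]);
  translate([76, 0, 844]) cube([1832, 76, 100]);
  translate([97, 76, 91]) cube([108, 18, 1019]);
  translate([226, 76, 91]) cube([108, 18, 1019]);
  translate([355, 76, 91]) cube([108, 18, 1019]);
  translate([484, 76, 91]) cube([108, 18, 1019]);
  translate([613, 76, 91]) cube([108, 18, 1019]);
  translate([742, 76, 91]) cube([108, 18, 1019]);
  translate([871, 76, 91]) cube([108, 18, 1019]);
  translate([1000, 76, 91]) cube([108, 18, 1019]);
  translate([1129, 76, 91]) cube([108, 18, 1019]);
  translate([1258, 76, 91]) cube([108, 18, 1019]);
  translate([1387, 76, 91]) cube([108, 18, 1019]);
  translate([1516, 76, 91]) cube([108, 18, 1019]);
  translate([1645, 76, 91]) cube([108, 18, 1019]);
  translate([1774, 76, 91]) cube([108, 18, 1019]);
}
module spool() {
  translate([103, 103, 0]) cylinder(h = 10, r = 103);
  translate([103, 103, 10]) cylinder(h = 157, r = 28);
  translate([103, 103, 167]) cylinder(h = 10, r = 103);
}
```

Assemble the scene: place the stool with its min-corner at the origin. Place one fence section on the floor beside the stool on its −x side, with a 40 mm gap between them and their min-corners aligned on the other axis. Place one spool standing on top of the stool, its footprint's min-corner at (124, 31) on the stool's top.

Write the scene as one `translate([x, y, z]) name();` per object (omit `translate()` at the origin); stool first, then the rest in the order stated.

stool();
translate([-2024, 0, 0]) fence_section();
translate([124, 31, 406]) spool();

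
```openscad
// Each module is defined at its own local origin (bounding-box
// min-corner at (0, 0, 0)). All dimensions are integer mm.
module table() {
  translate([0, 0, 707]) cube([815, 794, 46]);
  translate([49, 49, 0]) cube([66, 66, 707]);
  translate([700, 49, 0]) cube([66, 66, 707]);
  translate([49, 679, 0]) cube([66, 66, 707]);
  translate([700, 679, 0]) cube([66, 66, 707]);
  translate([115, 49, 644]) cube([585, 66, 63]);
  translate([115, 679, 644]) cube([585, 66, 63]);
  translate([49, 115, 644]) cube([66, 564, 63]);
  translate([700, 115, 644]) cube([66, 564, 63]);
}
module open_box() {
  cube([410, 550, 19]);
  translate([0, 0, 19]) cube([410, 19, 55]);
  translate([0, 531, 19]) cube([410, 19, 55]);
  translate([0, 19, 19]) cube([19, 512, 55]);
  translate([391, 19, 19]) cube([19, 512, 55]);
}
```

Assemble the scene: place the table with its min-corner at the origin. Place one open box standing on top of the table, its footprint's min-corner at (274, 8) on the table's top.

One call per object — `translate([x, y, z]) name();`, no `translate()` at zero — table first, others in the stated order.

table();
translate([274, 8, 753]) open_box();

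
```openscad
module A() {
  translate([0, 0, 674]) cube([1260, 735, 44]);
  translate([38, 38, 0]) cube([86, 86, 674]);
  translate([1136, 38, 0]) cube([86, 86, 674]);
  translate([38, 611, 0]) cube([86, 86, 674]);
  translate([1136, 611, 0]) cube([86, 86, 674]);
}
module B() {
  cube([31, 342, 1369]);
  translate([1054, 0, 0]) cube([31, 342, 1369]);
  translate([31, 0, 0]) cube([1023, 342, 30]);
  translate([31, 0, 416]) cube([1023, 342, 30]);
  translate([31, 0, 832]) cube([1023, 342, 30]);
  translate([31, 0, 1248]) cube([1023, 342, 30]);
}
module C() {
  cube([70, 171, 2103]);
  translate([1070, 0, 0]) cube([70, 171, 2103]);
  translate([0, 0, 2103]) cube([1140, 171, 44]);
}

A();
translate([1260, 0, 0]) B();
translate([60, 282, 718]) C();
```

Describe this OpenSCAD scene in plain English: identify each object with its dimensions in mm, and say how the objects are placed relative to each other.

A is a rectangular dining table. The top is 1260×735×44 mm with its upper surface at z = 718 mm. It stands on four 86×86 mm square legs, each inset 38 mm from the nearest pair of top edges, running from the floor to the underside of the top.

B is a bookshelf 1085 mm wide overall, 342 mm deep and 1369 mm tall. The two sides are 31 mm thick vertical panels. 4 horizontal shelves of 30 mm thickness span between the inner faces of the sides; the lowest shelf sits on the floor and shelves are stacked with a clear vertical gap of 386 mm between each pair.

C is a door frame. The clear opening is 1000 mm wide and 2103 mm high. Two 70 mm wide jambs, 171 mm deep, stand either side of the opening from the floor to the top of the opening. A 44 mm thick head sits across the top of both jambs, spanning the full outside width of the frame.

The bookshelf is against the table's +x side, with their −y faces flush. The door frame is on top of the table, centred.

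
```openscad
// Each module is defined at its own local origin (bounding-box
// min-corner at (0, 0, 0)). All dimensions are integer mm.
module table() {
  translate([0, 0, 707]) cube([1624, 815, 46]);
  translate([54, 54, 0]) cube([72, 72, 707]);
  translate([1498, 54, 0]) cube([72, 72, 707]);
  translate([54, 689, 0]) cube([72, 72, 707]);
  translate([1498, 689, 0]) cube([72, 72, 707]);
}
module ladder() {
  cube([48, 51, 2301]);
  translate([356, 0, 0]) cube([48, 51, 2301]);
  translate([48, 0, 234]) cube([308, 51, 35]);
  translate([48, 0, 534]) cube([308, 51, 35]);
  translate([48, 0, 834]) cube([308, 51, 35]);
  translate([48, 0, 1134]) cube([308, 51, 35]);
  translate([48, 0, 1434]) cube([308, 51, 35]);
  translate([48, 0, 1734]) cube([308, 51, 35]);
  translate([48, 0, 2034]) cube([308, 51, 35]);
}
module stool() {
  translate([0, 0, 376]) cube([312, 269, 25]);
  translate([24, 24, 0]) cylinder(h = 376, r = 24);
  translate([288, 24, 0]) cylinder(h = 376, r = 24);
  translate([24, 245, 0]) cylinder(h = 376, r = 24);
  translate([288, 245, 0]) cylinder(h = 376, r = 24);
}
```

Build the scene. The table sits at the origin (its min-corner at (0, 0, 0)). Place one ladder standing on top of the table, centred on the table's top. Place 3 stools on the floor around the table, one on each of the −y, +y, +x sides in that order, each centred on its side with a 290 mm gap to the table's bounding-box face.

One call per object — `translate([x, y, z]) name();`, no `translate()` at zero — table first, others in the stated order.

table();
translate([610, 382, 753]) ladder();
translate([656, -559, 0]) stool();
translate([656, 1105, 0]) stool();
translate([1914, 273, 0]) stool();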